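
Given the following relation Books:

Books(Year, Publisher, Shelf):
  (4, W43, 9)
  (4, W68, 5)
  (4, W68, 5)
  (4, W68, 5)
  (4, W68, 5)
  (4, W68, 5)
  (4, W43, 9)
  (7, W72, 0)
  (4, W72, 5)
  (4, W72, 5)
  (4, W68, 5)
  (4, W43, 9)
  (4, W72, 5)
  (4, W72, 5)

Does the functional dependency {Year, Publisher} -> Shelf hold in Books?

(Year=4, Publisher=W43): 3 rows → Shelf = 9, 9, 9 ✓
(Year=4, Publisher=W68): 6 rows → Shelf = 5, 5, 5, 5, 5, 5 ✓
(Year=7, Publisher=W72): 1 row → Shelf = 0 ✓
(Year=4, Publisher=W72): 4 rows → Shelf = 5, 5, 5, 5 ✓
Every {Year, Publisher} value is associated with a single Shelf value, so {Year, Publisher} -> Shelf holds.

Yes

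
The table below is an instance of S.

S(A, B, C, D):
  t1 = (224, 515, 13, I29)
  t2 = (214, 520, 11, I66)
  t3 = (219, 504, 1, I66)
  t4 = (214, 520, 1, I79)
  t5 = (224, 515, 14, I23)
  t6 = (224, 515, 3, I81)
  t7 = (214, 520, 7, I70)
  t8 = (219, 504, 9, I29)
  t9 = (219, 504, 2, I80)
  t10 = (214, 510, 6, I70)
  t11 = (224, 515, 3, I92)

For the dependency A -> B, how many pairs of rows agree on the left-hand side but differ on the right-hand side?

A=224: all 4 rows agree on B — 0 pairs.
A=214: violating pairs (2,10), (4,10), (7,10) — 3 pairs.
A=219: all 3 rows agree on B — 0 pairs.

3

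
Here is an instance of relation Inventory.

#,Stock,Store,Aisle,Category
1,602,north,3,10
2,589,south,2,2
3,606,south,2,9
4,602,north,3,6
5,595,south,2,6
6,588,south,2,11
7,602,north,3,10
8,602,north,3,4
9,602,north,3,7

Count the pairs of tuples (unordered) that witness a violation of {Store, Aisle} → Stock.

6

(Store=north, Aisle=3): all 5 rows agree on Stock — 0 pairs.
(Store=south, Aisle=2): violating pairs (2,3), (2,5), (2,6), (3,5), (3,6), (5,6) — 6 pairs.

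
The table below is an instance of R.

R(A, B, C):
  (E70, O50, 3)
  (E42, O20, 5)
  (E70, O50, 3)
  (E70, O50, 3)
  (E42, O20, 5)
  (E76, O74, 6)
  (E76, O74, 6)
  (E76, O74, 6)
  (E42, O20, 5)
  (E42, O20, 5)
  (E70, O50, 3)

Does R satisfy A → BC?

A=E70: 4 rows → {B,C} = (O50, 3), (O50, 3), (O50, 3), (O50, 3) ✓
A=E42: 4 rows → {B,C} = (O20, 5), (O20, 5), (O20, 5), (O20, 5) ✓
A=E76: 3 rows → {B,C} = (O74, 6), (O74, 6), (O74, 6) ✓
Every A value is associated with a single BC value, so A → BC holds.

Yes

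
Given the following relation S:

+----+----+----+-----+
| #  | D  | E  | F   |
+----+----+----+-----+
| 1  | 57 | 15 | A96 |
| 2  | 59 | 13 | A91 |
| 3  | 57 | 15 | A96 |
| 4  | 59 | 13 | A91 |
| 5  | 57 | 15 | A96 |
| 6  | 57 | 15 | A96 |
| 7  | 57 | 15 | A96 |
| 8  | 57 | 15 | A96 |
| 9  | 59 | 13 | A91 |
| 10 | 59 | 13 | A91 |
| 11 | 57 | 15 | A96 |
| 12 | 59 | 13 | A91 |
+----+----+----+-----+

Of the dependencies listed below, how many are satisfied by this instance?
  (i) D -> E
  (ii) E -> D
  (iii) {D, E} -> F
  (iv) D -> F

(i) D -> E: every LHS value maps to a single RHS value — holds.
(ii) E -> D: every LHS value maps to a single RHS value — holds.
(iii) {D, E} -> F: every LHS value maps to a single RHS value — holds.
(iv) D -> F: every LHS value maps to a single RHS value — holds.
4 of the 4 dependencies hold.

4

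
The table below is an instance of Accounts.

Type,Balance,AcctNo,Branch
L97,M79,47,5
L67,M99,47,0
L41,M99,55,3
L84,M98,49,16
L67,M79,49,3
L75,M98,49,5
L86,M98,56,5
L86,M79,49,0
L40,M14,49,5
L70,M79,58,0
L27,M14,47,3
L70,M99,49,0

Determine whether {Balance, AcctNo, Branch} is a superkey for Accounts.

All 12 rows have distinct {Balance, AcctNo, Branch} values, so {Balance, AcctNo, Branch} → (all attributes) holds and {Balance, AcctNo, Branch} is a superkey.

Yes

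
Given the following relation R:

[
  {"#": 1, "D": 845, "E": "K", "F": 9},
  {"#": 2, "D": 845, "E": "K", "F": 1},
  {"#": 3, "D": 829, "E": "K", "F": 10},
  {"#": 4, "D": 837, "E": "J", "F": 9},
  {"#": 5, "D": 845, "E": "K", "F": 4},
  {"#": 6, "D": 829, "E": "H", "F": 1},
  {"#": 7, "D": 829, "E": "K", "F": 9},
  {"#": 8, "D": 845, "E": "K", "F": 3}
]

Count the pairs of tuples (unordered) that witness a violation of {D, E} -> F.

(D=845, E=K): violating pairs (1,2), (1,5), (1,8), (2,5), (2,8), (5,8) — 6 pairs.
(D=829, E=K): violating pairs (3,7) — 1 pair.

7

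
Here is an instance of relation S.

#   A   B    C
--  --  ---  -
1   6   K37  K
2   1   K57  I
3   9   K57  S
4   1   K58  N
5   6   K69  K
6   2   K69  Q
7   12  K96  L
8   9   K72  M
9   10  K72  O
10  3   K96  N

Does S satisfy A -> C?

No

A=6: rows 1, 5 → C = K, K ✓
A=1: rows 2, 4 → C takes values {I, N} — violation
A=9: rows 3, 8 → C takes values {S, M} — violation
A=2: row 6 → C = Q ✓
A=12: row 7 → C = L ✓
A=10: row 9 → C = O ✓
A=3: row 10 → C = N ✓
Two rows agree on A but differ on C, so A -> C does not hold.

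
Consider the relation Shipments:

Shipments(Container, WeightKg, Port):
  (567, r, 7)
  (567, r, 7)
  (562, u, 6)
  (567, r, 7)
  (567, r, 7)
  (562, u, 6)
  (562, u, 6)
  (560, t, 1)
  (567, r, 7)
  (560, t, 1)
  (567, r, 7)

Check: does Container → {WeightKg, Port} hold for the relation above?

Container=567: 6 rows → {WeightKg,Port} = (r, 7), (r, 7), (r, 7), (r, 7), (r, 7), (r, 7) ✓
Container=562: 3 rows → {WeightKg,Port} = (u, 6), (u, 6), (u, 6) ✓
Container=560: 2 rows → {WeightKg,Port} = (t, 1), (t, 1) ✓
Every Container value is associated with a single {WeightKg, Port} value, so Container → {WeightKg, Port} holds.

Yes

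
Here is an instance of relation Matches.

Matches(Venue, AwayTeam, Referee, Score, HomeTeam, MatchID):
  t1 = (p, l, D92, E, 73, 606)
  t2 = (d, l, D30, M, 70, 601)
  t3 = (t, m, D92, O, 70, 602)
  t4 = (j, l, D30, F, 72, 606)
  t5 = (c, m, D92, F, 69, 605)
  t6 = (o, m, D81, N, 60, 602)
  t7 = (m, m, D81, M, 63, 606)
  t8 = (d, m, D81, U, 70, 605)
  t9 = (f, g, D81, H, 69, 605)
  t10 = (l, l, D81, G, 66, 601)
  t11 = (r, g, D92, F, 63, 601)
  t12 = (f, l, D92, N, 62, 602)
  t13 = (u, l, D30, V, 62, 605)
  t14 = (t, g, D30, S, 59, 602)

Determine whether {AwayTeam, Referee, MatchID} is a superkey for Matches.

Yes

All 14 rows have distinct {AwayTeam, Referee, MatchID} values, so {AwayTeam, Referee, MatchID} → (all attributes) holds and {AwayTeam, Referee, MatchID} is a superkey.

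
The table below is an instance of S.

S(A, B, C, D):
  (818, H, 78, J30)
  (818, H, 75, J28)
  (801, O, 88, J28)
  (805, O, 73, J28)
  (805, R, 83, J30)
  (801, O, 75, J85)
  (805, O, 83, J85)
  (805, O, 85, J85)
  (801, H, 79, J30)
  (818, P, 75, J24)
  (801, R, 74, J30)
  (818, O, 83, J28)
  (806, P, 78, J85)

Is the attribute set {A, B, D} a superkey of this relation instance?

No

Two distinct rows share (A=805, B=O, D=J85), so {A, B, D} does not determine every attribute — not a superkey.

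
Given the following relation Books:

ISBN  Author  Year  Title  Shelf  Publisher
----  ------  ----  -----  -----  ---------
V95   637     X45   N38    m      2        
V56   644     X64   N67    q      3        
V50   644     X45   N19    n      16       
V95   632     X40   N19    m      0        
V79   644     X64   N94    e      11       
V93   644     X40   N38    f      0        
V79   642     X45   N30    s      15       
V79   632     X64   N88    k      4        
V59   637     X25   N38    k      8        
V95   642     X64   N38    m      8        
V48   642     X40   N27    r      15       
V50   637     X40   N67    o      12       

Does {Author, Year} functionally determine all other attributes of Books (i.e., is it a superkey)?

No

Two distinct rows share (Author=644, Year=X64), so {Author, Year} does not determine every attribute — not a superkey.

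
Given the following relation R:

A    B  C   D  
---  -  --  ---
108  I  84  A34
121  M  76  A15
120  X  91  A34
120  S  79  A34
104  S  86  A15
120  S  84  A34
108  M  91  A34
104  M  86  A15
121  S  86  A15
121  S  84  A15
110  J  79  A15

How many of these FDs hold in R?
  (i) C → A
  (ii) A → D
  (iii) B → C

1

(i) C → A: C=84: 3 rows → A takes values {108, 120, 121} — violation; C=91: 2 rows → A takes values {120, 108} — violation; C=79: 2 rows → A takes values {120, 110} — violation; C=86: 3 rows → A takes values {104, 121} — violation — fails.
(ii) A → D: every LHS value maps to a single RHS value — holds.
(iii) B → C: B=M: 3 rows → C takes values {76, 91, 86} — violation; B=S: 5 rows → C takes values {79, 86, 84} — violation — fails.
1 of the 3 dependencies holds.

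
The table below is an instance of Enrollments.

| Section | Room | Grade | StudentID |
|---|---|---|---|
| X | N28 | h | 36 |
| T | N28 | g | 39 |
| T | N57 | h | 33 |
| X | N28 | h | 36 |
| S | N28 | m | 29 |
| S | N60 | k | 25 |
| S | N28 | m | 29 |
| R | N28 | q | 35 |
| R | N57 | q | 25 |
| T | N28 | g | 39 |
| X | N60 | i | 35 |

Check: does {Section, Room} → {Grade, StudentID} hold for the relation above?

(Section=X, Room=N28): 2 rows → {Grade,StudentID} = (h, 36), (h, 36) ✓
(Section=T, Room=N28): 2 rows → {Grade,StudentID} = (g, 39), (g, 39) ✓
(Section=T, Room=N57): 1 row → {Grade,StudentID} = (h, 33) ✓
(Section=S, Room=N28): 2 rows → {Grade,StudentID} = (m, 29), (m, 29) ✓
(Section=S, Room=N60): 1 row → {Grade,StudentID} = (k, 25) ✓
(Section=R, Room=N28): 1 row → {Grade,StudentID} = (q, 35) ✓
(Section=R, Room=N57): 1 row → {Grade,StudentID} = (q, 25) ✓
(Section=X, Room=N60): 1 row → {Grade,StudentID} = (i, 35) ✓
Every {Section, Room} value is associated with a single {Grade, StudentID} value, so {Section, Room} → {Grade, StudentID} holds.

Yes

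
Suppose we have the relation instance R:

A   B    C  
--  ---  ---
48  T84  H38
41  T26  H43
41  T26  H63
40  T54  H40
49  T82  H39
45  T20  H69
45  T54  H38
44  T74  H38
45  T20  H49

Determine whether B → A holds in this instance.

No

B=T84: 1 row → A = 48 ✓
B=T26: 2 rows → A = 41, 41 ✓
B=T54: 2 rows → A takes values {40, 45} — violation
B=T82: 1 row → A = 49 ✓
B=T20: 2 rows → A = 45, 45 ✓
B=T74: 1 row → A = 44 ✓
Two rows agree on B but differ on A, so B → A does not hold.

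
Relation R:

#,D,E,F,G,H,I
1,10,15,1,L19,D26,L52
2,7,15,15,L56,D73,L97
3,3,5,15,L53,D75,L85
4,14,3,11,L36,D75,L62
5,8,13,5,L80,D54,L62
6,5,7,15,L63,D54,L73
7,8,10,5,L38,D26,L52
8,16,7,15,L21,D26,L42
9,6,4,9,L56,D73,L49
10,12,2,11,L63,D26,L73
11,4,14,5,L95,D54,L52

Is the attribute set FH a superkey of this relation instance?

No

Rows 5 and 11 have the same FH value (F=5, H=D54) but are distinct tuples, so FH does not determine every attribute — not a superkey.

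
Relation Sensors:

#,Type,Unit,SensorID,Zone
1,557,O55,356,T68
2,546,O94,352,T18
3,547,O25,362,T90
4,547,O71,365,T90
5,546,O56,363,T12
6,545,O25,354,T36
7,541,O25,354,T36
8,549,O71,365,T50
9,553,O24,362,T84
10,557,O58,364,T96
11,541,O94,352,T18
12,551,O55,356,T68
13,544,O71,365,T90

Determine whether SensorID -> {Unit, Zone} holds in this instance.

No

SensorID=356: rows 1, 12 → {Unit,Zone} = (O55, T68), (O55, T68) ✓
SensorID=352: rows 2, 11 → {Unit,Zone} = (O94, T18), (O94, T18) ✓
SensorID=362: rows 3, 9 → {Unit,Zone} takes values {(O25, T90), (O24, T84)} — violation
SensorID=365: rows 4, 8, 13 → {Unit,Zone} takes values {(O71, T90), (O71, T50)} — violation
SensorID=363: row 5 → {Unit,Zone} = (O56, T12) ✓
SensorID=354: rows 6, 7 → {Unit,Zone} = (O25, T36), (O25, T36) ✓
SensorID=364: row 10 → {Unit,Zone} = (O58, T96) ✓
Two rows agree on SensorID but differ on {Unit, Zone}, so SensorID -> {Unit, Zone} does not hold.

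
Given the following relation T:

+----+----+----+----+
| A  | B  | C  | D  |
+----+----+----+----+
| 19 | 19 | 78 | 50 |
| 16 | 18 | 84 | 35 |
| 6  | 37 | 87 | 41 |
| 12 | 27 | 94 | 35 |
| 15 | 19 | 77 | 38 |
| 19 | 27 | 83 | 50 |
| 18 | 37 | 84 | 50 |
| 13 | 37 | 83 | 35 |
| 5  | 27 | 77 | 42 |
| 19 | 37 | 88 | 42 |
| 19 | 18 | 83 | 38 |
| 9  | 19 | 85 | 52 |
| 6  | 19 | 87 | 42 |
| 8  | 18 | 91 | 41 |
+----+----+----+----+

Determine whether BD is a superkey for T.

Yes

All 14 rows have distinct BD values, so BD → (all attributes) holds and BD is a superkey.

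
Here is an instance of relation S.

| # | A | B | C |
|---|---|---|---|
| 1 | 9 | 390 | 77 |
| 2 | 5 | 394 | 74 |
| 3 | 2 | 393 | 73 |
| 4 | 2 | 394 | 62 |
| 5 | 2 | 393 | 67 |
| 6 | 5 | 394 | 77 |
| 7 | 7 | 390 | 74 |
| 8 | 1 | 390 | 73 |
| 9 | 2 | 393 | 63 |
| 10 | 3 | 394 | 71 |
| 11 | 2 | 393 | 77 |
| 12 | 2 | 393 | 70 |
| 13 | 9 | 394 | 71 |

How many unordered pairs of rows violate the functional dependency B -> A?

12

B=390: violating pairs (1,7), (1,8), (7,8) — 3 pairs.
B=394: violating pairs (2,4), (2,10), (2,13), (4,6), (4,10), (4,13), (6,10), (6,13), (10,13) — 9 pairs.
B=393: all 5 rows agree on A — 0 pairs.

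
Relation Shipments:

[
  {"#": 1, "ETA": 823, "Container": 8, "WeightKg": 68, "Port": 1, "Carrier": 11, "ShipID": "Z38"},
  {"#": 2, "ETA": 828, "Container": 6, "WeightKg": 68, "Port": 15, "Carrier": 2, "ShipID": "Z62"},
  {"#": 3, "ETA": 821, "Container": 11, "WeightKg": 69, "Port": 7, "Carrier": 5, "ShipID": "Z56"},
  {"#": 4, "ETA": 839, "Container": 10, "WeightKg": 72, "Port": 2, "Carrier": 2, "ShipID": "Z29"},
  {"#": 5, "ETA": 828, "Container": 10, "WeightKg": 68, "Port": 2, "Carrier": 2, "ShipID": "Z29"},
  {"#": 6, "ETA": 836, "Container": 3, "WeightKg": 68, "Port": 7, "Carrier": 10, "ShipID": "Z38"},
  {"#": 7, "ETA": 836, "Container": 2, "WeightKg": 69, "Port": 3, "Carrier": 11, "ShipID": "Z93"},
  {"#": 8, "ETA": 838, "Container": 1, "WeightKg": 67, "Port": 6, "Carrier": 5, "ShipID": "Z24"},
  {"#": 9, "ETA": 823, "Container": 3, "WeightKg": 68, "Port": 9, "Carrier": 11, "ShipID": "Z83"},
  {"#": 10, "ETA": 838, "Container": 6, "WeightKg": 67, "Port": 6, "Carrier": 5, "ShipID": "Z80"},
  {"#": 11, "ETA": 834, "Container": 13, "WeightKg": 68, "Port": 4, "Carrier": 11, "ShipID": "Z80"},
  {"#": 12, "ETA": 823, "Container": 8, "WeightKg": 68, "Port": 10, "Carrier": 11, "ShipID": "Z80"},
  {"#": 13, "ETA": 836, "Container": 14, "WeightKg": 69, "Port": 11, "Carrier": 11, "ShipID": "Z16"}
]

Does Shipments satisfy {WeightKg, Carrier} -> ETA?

(WeightKg=68, Carrier=11): rows 1, 9, 11, 12 → ETA takes values {823, 834} — violation
(WeightKg=68, Carrier=2): rows 2, 5 → ETA = 828, 828 ✓
(WeightKg=69, Carrier=5): row 3 → ETA = 821 ✓
(WeightKg=72, Carrier=2): row 4 → ETA = 839 ✓
(WeightKg=68, Carrier=10): row 6 → ETA = 836 ✓
(WeightKg=69, Carrier=11): rows 7, 13 → ETA = 836, 836 ✓
(WeightKg=67, Carrier=5): rows 8, 10 → ETA = 838, 838 ✓
Two rows agree on {WeightKg, Carrier} but differ on ETA, so {WeightKg, Carrier} -> ETA does not hold.

No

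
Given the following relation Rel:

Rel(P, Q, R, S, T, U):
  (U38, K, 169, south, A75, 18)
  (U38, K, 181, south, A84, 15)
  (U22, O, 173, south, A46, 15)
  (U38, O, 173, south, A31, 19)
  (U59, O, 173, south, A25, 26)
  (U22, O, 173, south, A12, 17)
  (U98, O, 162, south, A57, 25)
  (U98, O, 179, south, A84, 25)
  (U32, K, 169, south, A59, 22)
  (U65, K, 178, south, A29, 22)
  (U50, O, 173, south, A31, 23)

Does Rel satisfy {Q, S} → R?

(Q=K, S=south): 4 rows → R takes values {169, 181, 178} — violation
(Q=O, S=south): 7 rows → R takes values {173, 162, 179} — violation
Two rows agree on {Q, S} but differ on R, so {Q, S} → R does not hold.

No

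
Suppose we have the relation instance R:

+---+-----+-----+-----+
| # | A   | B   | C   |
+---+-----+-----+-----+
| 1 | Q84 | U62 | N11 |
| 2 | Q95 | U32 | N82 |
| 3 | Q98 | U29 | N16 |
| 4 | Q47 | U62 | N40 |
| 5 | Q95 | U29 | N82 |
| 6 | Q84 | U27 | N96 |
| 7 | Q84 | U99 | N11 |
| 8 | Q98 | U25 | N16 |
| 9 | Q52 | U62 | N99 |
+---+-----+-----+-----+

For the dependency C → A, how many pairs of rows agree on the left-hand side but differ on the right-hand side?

C=N11: all 2 rows agree on A — 0 pairs.
C=N82: all 2 rows agree on A — 0 pairs.
C=N16: all 2 rows agree on A — 0 pairs.

0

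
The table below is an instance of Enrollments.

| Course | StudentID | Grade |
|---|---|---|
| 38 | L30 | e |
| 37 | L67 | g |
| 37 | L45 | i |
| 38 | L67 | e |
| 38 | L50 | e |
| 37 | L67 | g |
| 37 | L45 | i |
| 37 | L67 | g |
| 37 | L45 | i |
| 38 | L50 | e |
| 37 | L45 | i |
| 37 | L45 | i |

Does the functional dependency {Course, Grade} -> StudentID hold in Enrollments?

(Course=38, Grade=e): 4 rows → StudentID takes values {L30, L67, L50} — violation
(Course=37, Grade=g): 3 rows → StudentID = L67, L67, L67 ✓
(Course=37, Grade=i): 5 rows → StudentID = L45, L45, L45, L45, L45 ✓
Two rows agree on {Course, Grade} but differ on StudentID, so {Course, Grade} -> StudentID does not hold.

No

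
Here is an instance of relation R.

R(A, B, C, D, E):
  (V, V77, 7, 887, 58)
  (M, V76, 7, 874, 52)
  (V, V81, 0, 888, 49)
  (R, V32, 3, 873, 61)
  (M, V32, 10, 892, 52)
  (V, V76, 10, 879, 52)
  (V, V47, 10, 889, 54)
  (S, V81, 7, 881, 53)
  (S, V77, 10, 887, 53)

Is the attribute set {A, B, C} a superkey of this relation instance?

Yes

All 9 rows have distinct {A, B, C} values, so {A, B, C} → (all attributes) holds and {A, B, C} is a superkey.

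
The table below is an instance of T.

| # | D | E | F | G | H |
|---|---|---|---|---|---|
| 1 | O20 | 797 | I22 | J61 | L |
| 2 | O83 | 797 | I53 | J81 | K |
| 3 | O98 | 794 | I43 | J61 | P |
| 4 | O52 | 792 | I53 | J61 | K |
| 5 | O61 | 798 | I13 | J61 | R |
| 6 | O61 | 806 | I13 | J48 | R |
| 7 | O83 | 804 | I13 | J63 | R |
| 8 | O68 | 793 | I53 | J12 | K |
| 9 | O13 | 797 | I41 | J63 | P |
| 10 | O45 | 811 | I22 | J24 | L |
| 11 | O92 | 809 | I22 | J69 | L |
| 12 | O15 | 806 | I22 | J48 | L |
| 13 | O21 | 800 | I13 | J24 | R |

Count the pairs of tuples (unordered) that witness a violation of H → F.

1

H=L: all 4 rows agree on F — 0 pairs.
H=K: all 3 rows agree on F — 0 pairs.
H=P: violating pairs (3,9) — 1 pair.
H=R: all 4 rows agree on F — 0 pairs.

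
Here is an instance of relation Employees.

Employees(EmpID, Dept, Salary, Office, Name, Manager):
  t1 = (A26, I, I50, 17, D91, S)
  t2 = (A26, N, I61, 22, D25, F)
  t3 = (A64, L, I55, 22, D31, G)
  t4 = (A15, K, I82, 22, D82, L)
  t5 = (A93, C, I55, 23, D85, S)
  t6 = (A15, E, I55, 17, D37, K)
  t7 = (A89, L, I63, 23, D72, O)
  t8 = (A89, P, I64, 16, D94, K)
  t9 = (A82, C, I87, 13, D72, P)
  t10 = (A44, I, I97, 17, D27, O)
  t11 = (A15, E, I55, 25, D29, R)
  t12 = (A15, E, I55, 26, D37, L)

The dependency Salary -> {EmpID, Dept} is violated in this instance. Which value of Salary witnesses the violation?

I55

Salary=I50: row 1 → {EmpID,Dept} = (A26, I) ✓
Salary=I61: row 2 → {EmpID,Dept} = (A26, N) ✓
Salary=I55: rows 3, 5, 6, 11, 12 → {EmpID,Dept} takes values {(A64, L), (A93, C), (A15, E)} — violation
Salary=I82: row 4 → {EmpID,Dept} = (A15, K) ✓
Salary=I63: row 7 → {EmpID,Dept} = (A89, L) ✓
Salary=I64: row 8 → {EmpID,Dept} = (A89, P) ✓
Salary=I87: row 9 → {EmpID,Dept} = (A82, C) ✓
Salary=I97: row 10 → {EmpID,Dept} = (A44, I) ✓
The only Salary value with inconsistent RHS is Salary=I55.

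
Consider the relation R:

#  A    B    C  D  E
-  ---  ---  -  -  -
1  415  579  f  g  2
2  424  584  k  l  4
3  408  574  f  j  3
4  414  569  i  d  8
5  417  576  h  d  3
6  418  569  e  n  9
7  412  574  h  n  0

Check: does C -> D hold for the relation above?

No

C=f: rows 1, 3 → D takes values {g, j} — violation
C=k: row 2 → D = l ✓
C=i: row 4 → D = d ✓
C=h: rows 5, 7 → D takes values {d, n} — violation
C=e: row 6 → D = n ✓
Two rows agree on C but differ on D, so C -> D does not hold.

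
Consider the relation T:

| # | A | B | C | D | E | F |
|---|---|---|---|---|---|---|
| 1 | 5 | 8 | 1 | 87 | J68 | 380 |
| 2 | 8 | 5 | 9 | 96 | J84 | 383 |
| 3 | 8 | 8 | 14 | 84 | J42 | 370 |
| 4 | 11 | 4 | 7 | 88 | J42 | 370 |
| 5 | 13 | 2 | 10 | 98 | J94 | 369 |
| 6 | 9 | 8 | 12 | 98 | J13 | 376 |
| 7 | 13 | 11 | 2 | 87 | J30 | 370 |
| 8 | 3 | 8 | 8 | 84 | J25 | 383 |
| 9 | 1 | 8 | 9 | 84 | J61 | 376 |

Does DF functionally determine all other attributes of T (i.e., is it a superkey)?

Yes

All 9 rows have distinct DF values, so DF → (all attributes) holds and DF is a superkey.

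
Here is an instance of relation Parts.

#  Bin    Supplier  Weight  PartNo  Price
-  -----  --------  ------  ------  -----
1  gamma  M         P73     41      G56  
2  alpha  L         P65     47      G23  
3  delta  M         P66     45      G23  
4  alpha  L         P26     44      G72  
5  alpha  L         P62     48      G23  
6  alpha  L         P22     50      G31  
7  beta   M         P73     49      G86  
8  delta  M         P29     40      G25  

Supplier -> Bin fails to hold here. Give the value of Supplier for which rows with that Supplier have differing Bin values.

Supplier=M: rows 1, 3, 7, 8 → Bin takes values {gamma, delta, beta} — violation
Supplier=L: rows 2, 4, 5, 6 → Bin = alpha, alpha, alpha, alpha ✓
The only Supplier value with inconsistent Bin is Supplier=M.

M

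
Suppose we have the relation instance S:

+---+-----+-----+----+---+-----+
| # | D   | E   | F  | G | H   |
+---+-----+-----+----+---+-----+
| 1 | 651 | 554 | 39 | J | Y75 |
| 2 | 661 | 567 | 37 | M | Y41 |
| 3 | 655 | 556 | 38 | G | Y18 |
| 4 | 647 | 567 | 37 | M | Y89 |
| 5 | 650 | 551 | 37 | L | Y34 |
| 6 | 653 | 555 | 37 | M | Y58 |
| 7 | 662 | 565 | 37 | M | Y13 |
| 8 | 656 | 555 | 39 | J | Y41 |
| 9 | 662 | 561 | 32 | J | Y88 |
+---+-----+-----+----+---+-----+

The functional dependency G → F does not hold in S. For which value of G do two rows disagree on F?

G=J: rows 1, 8, 9 → F takes values {39, 32} — violation
G=M: rows 2, 4, 6, 7 → F = 37, 37, 37, 37 ✓
G=G: row 3 → F = 38 ✓
G=L: row 5 → F = 37 ✓
The only G value with inconsistent F is G=J.

J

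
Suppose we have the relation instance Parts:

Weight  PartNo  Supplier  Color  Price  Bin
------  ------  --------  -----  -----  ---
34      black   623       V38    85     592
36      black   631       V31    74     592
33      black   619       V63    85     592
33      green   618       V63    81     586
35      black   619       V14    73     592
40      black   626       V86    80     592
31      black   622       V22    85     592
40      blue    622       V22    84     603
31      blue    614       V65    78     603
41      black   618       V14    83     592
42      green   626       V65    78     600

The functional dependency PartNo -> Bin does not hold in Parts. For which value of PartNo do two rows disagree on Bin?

PartNo=black: 7 rows → Bin = 592, 592, 592, 592, 592, 592, 592 ✓
PartNo=green: 2 rows → Bin takes values {586, 600} — violation
PartNo=blue: 2 rows → Bin = 603, 603 ✓
The only PartNo value with inconsistent Bin is PartNo=green.

green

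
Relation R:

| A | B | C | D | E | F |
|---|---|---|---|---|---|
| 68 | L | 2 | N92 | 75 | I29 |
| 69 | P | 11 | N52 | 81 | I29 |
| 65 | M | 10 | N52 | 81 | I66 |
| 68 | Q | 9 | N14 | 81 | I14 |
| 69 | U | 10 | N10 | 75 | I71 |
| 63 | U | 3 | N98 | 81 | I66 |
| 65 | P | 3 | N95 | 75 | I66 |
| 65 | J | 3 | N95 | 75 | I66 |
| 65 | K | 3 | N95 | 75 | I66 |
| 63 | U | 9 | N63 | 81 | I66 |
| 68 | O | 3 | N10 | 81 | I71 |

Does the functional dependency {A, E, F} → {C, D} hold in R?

No

(A=68, E=75, F=I29): 1 row → {C,D} = (2, N92) ✓
(A=69, E=81, F=I29): 1 row → {C,D} = (11, N52) ✓
(A=65, E=81, F=I66): 1 row → {C,D} = (10, N52) ✓
(A=68, E=81, F=I14): 1 row → {C,D} = (9, N14) ✓
(A=69, E=75, F=I71): 1 row → {C,D} = (10, N10) ✓
(A=63, E=81, F=I66): 2 rows → {C,D} takes values {(3, N98), (9, N63)} — violation
(A=65, E=75, F=I66): 3 rows → {C,D} = (3, N95), (3, N95), (3, N95) ✓
(A=68, E=81, F=I71): 1 row → {C,D} = (3, N10) ✓
Two rows agree on {A, E, F} but differ on {C, D}, so {A, E, F} → {C, D} does not hold.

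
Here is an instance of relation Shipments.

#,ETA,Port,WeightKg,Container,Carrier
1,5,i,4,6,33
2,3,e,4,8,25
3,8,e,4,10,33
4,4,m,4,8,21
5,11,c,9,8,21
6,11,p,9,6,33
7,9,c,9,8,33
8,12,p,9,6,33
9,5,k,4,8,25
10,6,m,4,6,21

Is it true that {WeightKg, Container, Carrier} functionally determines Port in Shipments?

(WeightKg=4, Container=6, Carrier=33): row 1 → Port = i ✓
(WeightKg=4, Container=8, Carrier=25): rows 2, 9 → Port takes values {e, k} — violation
(WeightKg=4, Container=10, Carrier=33): row 3 → Port = e ✓
(WeightKg=4, Container=8, Carrier=21): row 4 → Port = m ✓
(WeightKg=9, Container=8, Carrier=21): row 5 → Port = c ✓
(WeightKg=9, Container=6, Carrier=33): rows 6, 8 → Port = p, p ✓
(WeightKg=9, Container=8, Carrier=33): row 7 → Port = c ✓
(WeightKg=4, Container=6, Carrier=21): row 10 → Port = m ✓
Two rows agree on {WeightKg, Container, Carrier} but differ on Port, so {WeightKg, Container, Carrier} → Port does not hold.

No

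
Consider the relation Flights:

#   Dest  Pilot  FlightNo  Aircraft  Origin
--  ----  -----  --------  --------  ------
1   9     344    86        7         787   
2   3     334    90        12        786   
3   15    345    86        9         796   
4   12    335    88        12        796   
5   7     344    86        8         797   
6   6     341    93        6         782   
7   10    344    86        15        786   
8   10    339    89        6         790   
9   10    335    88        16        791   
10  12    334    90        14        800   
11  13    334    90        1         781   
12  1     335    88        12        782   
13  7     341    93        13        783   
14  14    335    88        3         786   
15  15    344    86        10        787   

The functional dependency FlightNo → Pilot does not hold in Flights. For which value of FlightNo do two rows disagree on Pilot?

FlightNo=86: rows 1, 3, 5, 7, 15 → Pilot takes values {344, 345} — violation
FlightNo=90: rows 2, 10, 11 → Pilot = 334, 334, 334 ✓
FlightNo=88: rows 4, 9, 12, 14 → Pilot = 335, 335, 335, 335 ✓
FlightNo=93: rows 6, 13 → Pilot = 341, 341 ✓
FlightNo=89: row 8 → Pilot = 339 ✓
The only FlightNo value with inconsistent Pilot is FlightNo=86.

86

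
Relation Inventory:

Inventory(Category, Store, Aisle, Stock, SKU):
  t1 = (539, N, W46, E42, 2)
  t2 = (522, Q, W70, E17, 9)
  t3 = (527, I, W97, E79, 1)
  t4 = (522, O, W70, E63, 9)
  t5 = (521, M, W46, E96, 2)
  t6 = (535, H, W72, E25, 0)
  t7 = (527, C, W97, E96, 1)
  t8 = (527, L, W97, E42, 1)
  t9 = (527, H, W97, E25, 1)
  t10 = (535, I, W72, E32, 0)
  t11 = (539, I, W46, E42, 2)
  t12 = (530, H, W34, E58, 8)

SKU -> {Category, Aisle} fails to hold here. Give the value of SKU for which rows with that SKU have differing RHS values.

2

SKU=2: rows 1, 5, 11 → {Category,Aisle} takes values {(539, W46), (521, W46)} — violation
SKU=9: rows 2, 4 → {Category,Aisle} = (522, W70), (522, W70) ✓
SKU=1: rows 3, 7, 8, 9 → {Category,Aisle} = (527, W97), (527, W97), (527, W97), (527, W97) ✓
SKU=0: rows 6, 10 → {Category,Aisle} = (535, W72), (535, W72) ✓
SKU=8: row 12 → {Category,Aisle} = (530, W34) ✓
The only SKU value with inconsistent RHS is SKU=2.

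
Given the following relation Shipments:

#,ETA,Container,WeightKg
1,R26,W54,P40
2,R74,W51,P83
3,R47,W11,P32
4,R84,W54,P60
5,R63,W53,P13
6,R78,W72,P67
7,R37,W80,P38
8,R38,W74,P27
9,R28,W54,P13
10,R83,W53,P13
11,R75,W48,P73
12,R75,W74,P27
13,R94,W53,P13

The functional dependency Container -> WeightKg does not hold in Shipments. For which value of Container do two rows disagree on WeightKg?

Container=W54: rows 1, 4, 9 → WeightKg takes values {P40, P60, P13} — violation
Container=W51: row 2 → WeightKg = P83 ✓
Container=W11: row 3 → WeightKg = P32 ✓
Container=W53: rows 5, 10, 13 → WeightKg = P13, P13, P13 ✓
Container=W72: row 6 → WeightKg = P67 ✓
Container=W80: row 7 → WeightKg = P38 ✓
Container=W74: rows 8, 12 → WeightKg = P27, P27 ✓
Container=W48: row 11 → WeightKg = P73 ✓
The only Container value with inconsistent WeightKg is Container=W54.

W54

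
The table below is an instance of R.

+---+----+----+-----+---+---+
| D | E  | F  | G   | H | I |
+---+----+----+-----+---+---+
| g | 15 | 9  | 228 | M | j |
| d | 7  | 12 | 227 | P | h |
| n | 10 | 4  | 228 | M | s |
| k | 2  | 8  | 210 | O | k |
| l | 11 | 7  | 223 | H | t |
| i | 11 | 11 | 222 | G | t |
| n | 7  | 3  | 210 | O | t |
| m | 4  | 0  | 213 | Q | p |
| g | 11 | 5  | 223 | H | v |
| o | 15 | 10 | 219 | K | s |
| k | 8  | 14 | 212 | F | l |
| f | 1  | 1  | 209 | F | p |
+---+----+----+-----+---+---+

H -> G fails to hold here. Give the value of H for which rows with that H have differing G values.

H=M: 2 rows → G = 228, 228 ✓
H=P: 1 row → G = 227 ✓
H=O: 2 rows → G = 210, 210 ✓
H=H: 2 rows → G = 223, 223 ✓
H=G: 1 row → G = 222 ✓
H=Q: 1 row → G = 213 ✓
H=K: 1 row → G = 219 ✓
H=F: 2 rows → G takes values {212, 209} — violation
The only H value with inconsistent G is H=F.

F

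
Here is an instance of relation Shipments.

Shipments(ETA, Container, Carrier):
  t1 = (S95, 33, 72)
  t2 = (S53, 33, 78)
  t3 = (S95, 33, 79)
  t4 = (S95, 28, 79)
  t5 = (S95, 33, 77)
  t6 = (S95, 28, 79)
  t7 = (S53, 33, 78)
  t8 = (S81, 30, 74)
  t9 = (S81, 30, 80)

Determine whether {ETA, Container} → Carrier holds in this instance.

(ETA=S95, Container=33): rows 1, 3, 5 → Carrier takes values {72, 79, 77} — violation
(ETA=S53, Container=33): rows 2, 7 → Carrier = 78, 78 ✓
(ETA=S95, Container=28): rows 4, 6 → Carrier = 79, 79 ✓
(ETA=S81, Container=30): rows 8, 9 → Carrier takes values {74, 80} — violation
Two rows agree on {ETA, Container} but differ on Carrier, so {ETA, Container} → Carrier does not hold.

No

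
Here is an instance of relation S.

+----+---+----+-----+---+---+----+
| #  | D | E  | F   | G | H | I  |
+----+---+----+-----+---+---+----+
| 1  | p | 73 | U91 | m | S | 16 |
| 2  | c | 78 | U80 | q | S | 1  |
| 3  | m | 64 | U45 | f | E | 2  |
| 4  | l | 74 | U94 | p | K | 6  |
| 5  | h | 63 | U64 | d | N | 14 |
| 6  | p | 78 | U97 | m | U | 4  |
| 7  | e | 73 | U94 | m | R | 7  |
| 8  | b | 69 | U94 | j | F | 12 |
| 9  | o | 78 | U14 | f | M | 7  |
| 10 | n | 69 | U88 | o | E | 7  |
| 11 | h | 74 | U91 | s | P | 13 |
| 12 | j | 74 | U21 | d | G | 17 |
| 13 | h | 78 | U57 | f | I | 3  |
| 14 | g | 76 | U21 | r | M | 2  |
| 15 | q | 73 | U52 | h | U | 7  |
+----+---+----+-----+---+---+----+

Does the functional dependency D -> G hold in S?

D=p: rows 1, 6 → G = m, m ✓
D=c: row 2 → G = q ✓
D=m: row 3 → G = f ✓
D=l: row 4 → G = p ✓
D=h: rows 5, 11, 13 → G takes values {d, s, f} — violation
D=e: row 7 → G = m ✓
D=b: row 8 → G = j ✓
D=o: row 9 → G = f ✓
D=n: row 10 → G = o ✓
D=j: row 12 → G = d ✓
D=g: row 14 → G = r ✓
D=q: row 15 → G = h ✓
Two rows agree on D but differ on G, so D -> G does not hold.

No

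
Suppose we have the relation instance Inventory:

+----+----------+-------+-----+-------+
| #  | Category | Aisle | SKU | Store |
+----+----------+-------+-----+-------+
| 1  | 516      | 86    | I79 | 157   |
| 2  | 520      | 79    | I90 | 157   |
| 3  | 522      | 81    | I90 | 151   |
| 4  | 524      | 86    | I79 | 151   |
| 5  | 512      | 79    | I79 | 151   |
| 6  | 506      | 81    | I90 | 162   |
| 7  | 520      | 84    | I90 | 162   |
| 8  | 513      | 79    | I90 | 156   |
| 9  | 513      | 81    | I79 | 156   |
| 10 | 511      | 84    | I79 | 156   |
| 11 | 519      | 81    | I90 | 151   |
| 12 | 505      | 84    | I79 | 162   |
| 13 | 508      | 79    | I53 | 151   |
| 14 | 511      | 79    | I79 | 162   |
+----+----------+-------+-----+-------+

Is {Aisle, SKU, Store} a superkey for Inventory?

No

Rows 3 and 11 have the same {Aisle, SKU, Store} value (Aisle=81, SKU=I90, Store=151) but are distinct tuples, so {Aisle, SKU, Store} does not determine every attribute — not a superkey.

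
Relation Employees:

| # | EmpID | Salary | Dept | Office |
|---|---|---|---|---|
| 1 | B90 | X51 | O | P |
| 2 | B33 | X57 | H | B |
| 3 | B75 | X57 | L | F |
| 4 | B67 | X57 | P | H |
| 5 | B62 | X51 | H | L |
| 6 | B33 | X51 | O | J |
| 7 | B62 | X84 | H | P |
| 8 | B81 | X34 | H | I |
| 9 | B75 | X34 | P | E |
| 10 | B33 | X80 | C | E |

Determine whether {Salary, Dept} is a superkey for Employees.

No

Rows 1 and 6 have the same {Salary, Dept} value (Salary=X51, Dept=O) but are distinct tuples, so {Salary, Dept} does not determine every attribute — not a superkey.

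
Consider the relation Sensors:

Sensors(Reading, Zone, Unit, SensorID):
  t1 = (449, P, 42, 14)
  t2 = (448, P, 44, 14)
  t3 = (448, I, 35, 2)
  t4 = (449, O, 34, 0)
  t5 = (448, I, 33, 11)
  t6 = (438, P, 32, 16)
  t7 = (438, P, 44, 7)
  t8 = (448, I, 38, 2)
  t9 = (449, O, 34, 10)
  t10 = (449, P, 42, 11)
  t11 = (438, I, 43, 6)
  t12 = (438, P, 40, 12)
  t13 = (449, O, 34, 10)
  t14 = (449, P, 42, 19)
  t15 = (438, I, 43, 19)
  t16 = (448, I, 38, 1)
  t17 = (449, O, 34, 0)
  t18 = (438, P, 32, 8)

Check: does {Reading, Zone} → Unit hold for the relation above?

(Reading=449, Zone=P): rows 1, 10, 14 → Unit = 42, 42, 42 ✓
(Reading=448, Zone=P): row 2 → Unit = 44 ✓
(Reading=448, Zone=I): rows 3, 5, 8, 16 → Unit takes values {35, 33, 38} — violation
(Reading=449, Zone=O): rows 4, 9, 13, 17 → Unit = 34, 34, 34, 34 ✓
(Reading=438, Zone=P): rows 6, 7, 12, 18 → Unit takes values {32, 44, 40} — violation
(Reading=438, Zone=I): rows 11, 15 → Unit = 43, 43 ✓
Two rows agree on {Reading, Zone} but differ on Unit, so {Reading, Zone} → Unit does not hold.

No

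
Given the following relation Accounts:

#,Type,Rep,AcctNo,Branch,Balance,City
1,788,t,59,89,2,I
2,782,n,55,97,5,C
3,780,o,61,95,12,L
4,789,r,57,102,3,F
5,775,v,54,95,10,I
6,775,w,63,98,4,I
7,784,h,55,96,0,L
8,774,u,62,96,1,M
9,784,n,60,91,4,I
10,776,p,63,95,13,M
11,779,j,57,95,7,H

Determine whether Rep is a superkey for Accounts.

No

Rows 2 and 9 have the same Rep value Rep=n but are distinct tuples, so Rep does not determine every attribute — not a superkey.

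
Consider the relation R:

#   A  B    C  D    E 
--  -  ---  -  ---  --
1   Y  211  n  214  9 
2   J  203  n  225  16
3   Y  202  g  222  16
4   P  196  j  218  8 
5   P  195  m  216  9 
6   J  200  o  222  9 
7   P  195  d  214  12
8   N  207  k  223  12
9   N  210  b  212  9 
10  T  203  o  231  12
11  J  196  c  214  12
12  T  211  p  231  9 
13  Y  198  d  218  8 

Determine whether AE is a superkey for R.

Yes

All 13 rows have distinct AE values, so AE → (all attributes) holds and AE is a superkey.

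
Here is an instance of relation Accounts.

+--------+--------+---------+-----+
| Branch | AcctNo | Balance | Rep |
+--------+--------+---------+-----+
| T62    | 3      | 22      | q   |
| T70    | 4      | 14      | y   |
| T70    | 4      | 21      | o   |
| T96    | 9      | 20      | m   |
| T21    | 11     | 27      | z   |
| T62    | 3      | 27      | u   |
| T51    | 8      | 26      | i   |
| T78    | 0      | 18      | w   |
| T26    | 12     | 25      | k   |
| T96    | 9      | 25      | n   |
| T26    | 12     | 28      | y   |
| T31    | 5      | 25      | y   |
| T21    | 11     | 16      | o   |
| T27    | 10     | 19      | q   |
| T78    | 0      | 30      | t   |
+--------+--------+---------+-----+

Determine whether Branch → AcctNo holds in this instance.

Yes

Branch=T62: 2 rows → AcctNo = 3, 3 ✓
Branch=T70: 2 rows → AcctNo = 4, 4 ✓
Branch=T96: 2 rows → AcctNo = 9, 9 ✓
Branch=T21: 2 rows → AcctNo = 11, 11 ✓
Branch=T51: 1 row → AcctNo = 8 ✓
Branch=T78: 2 rows → AcctNo = 0, 0 ✓
Branch=T26: 2 rows → AcctNo = 12, 12 ✓
Branch=T31: 1 row → AcctNo = 5 ✓
Branch=T27: 1 row → AcctNo = 10 ✓
Every Branch value is associated with a single AcctNo value, so Branch → AcctNo holds.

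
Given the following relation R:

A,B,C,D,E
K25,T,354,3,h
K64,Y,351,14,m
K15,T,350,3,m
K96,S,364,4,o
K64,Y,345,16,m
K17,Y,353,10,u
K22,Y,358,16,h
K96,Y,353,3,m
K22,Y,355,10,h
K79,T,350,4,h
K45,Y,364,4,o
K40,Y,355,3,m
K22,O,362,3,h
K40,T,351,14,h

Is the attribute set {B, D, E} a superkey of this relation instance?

Two distinct rows share (B=Y, D=3, E=m), so {B, D, E} does not determine every attribute — not a superkey.

No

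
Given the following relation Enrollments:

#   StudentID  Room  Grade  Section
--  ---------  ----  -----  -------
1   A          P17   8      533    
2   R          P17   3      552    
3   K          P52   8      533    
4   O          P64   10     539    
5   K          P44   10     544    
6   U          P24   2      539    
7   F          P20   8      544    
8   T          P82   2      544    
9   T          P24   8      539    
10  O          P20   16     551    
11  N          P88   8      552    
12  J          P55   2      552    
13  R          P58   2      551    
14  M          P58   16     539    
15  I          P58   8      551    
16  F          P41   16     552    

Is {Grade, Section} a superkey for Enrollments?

No

Rows 1 and 3 have the same {Grade, Section} value (Grade=8, Section=533) but are distinct tuples, so {Grade, Section} does not determine every attribute — not a superkey.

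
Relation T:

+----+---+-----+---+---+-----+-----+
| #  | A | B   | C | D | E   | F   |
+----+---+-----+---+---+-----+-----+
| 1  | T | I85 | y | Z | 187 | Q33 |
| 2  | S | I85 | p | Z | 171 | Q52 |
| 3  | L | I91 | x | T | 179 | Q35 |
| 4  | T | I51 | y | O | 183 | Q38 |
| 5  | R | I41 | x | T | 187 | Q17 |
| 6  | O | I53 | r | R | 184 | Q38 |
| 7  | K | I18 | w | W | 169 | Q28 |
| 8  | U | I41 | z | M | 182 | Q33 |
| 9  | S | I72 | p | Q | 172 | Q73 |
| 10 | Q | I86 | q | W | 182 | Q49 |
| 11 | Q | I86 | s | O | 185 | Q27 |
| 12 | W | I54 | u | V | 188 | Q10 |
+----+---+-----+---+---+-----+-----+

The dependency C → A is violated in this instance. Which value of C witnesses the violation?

C=y: rows 1, 4 → A = T, T ✓
C=p: rows 2, 9 → A = S, S ✓
C=x: rows 3, 5 → A takes values {L, R} — violation
C=r: row 6 → A = O ✓
C=w: row 7 → A = K ✓
C=z: row 8 → A = U ✓
C=q: row 10 → A = Q ✓
C=s: row 11 → A = Q ✓
C=u: row 12 → A = W ✓
The only C value with inconsistent A is C=x.

x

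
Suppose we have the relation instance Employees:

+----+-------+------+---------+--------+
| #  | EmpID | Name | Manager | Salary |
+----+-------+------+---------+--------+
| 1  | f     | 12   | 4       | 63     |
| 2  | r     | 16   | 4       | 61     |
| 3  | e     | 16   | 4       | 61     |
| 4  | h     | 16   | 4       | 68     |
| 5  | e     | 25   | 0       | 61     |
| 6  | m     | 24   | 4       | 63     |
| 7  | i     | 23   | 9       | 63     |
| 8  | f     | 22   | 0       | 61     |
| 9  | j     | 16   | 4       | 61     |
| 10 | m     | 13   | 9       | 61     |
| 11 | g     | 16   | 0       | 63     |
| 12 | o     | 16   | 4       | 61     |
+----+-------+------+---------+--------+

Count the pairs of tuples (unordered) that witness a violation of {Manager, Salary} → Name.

2

(Manager=4, Salary=63): violating pairs (1,6) — 1 pair.
(Manager=4, Salary=61): all 4 rows agree on Name — 0 pairs.
(Manager=0, Salary=61): violating pairs (5,8) — 1 pair.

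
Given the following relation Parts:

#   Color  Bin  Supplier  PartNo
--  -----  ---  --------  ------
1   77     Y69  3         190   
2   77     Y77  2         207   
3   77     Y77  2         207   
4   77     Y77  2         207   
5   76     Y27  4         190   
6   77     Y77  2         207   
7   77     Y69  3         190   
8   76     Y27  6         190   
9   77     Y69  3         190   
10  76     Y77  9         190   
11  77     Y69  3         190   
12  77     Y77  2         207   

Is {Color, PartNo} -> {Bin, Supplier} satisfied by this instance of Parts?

No

(Color=77, PartNo=190): rows 1, 7, 9, 11 → {Bin,Supplier} = (Y69, 3), (Y69, 3), (Y69, 3), (Y69, 3) ✓
(Color=77, PartNo=207): rows 2, 3, 4, 6, 12 → {Bin,Supplier} = (Y77, 2), (Y77, 2), (Y77, 2), (Y77, 2), (Y77, 2) ✓
(Color=76, PartNo=190): rows 5, 8, 10 → {Bin,Supplier} takes values {(Y27, 4), (Y27, 6), (Y77, 9)} — violation
Two rows agree on {Color, PartNo} but differ on {Bin, Supplier}, so {Color, PartNo} -> {Bin, Supplier} does not hold.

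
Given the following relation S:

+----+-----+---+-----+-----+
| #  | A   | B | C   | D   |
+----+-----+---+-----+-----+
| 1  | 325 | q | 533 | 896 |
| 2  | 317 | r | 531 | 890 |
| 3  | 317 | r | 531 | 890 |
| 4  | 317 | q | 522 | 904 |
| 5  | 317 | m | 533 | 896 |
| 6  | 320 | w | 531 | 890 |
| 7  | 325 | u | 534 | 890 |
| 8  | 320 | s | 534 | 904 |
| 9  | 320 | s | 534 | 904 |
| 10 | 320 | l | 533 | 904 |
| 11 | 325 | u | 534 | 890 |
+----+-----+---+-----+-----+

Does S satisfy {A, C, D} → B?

(A=325, C=533, D=896): row 1 → B = q ✓
(A=317, C=531, D=890): rows 2, 3 → B = r, r ✓
(A=317, C=522, D=904): row 4 → B = q ✓
(A=317, C=533, D=896): row 5 → B = m ✓
(A=320, C=531, D=890): row 6 → B = w ✓
(A=325, C=534, D=890): rows 7, 11 → B = u, u ✓
(A=320, C=534, D=904): rows 8, 9 → B = s, s ✓
(A=320, C=533, D=904): row 10 → B = l ✓
Every {A, C, D} value is associated with a single B value, so {A, C, D} → B holds.

Yes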